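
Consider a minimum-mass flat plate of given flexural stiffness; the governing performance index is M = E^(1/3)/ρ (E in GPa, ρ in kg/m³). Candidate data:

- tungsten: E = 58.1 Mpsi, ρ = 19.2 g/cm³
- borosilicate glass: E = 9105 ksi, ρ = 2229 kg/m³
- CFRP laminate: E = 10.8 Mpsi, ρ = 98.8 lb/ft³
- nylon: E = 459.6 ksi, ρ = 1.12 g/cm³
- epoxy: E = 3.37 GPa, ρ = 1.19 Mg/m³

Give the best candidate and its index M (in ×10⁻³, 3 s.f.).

After converting to SI:
  tungsten: E = 400.6 GPa, ρ = 19200 kg/m³
  borosilicate glass: E = 62.78 GPa, ρ = 2229 kg/m³
  CFRP laminate: E = 74.46 GPa, ρ = 1583 kg/m³
  nylon: E = 3.169 GPa, ρ = 1120 kg/m³
  epoxy: E = 3.370 GPa, ρ = 1190 kg/m³
  CFRP laminate: M = 2.66×10⁻³
  borosilicate glass: M = 1.78×10⁻³
  nylon: M = 1.31×10⁻³
  epoxy: M = 1.26×10⁻³
  tungsten: M = 0.384×10⁻³
The maximum is for CFRP laminate.

CFRP laminate, M = 2.66×10⁻³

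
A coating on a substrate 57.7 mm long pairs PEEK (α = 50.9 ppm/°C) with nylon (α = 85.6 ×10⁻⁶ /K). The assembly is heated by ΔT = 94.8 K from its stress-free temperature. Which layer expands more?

nylon

α(PEEK) = 50.9×10⁻⁶/K vs α(nylon) = 85.6×10⁻⁶/K.
Higher α expands more for the same ΔT: nylon.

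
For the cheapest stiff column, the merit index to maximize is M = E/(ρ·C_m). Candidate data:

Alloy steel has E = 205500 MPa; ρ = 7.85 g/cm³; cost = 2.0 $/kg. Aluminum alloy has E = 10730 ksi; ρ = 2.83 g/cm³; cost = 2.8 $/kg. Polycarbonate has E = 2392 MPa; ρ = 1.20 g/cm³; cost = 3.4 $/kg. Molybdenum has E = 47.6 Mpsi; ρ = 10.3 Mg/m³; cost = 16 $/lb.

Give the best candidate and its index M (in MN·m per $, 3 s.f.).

Putting every candidate on a common basis:
  alloy steel: E = 205.5 GPa, ρ = 7850 kg/m³, cost = 2.000 $/kg
  aluminum alloy: E = 73.98 GPa, ρ = 2830 kg/m³, cost = 2.800 $/kg
  polycarbonate: E = 2.392 GPa, ρ = 1200 kg/m³, cost = 3.400 $/kg
  molybdenum: E = 328.2 GPa, ρ = 10300 kg/m³, cost = 35.27 $/kg
  alloy steel: M = 13.1 MN·m per $
  aluminum alloy: M = 9.34 MN·m per $
  molybdenum: M = 0.903 MN·m per $
  polycarbonate: M = 0.586 MN·m per $
Alloy steel has the largest M.

alloy steel, M = 13.1 MN·m per $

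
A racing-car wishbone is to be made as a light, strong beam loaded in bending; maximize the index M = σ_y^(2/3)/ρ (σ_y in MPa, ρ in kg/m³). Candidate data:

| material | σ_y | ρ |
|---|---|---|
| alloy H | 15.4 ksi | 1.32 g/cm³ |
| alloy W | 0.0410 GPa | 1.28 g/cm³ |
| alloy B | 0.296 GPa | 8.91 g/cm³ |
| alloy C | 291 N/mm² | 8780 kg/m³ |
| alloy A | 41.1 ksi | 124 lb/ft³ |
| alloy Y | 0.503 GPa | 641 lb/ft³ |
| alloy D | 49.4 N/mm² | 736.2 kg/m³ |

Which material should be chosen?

Convert each candidate to consistent units, then evaluate M:
  alloy H: σ_y = 106.2 MPa, ρ = 1320 kg/m³
  alloy W: σ_y = 41.00 MPa, ρ = 1280 kg/m³
  alloy B: σ_y = 296.0 MPa, ρ = 8910 kg/m³
  alloy C: σ_y = 291.0 MPa, ρ = 8780 kg/m³
  alloy A: σ_y = 283.4 MPa, ρ = 1986 kg/m³
  alloy Y: σ_y = 503.0 MPa, ρ = 10270 kg/m³
  alloy D: σ_y = 49.40 MPa, ρ = 736.2 kg/m³
  alloy A: M = 21.7×10⁻³
  alloy D: M = 18.3×10⁻³
  alloy H: M = 17.0×10⁻³
  alloy W: M = 9.29×10⁻³
  alloy Y: M = 6.16×10⁻³
  alloy C: M = 5.00×10⁻³
  alloy B: M = 4.98×10⁻³
Alloy A has the largest M.

alloy A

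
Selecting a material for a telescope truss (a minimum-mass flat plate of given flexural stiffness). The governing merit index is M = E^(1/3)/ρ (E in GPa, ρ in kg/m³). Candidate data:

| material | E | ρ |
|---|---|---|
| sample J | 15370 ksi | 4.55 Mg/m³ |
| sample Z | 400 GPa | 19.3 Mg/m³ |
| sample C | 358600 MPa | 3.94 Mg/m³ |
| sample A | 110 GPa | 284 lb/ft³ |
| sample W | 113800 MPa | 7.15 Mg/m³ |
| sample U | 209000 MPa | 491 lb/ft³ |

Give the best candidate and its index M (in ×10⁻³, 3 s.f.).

Normalizing units and computing the index:
  sample J: E = 106.0 GPa, ρ = 4550 kg/m³
  sample Z: E = 400.0 GPa, ρ = 19300 kg/m³
  sample C: E = 358.6 GPa, ρ = 3940 kg/m³
  sample A: E = 110.0 GPa, ρ = 4549 kg/m³
  sample W: E = 113.8 GPa, ρ = 7150 kg/m³
  sample U: E = 209.0 GPa, ρ = 7865 kg/m³
  sample C: M = 1.80×10⁻³
  sample A: M = 1.05×10⁻³
  sample J: M = 1.04×10⁻³
  sample U: M = 0.755×10⁻³
  sample W: M = 0.678×10⁻³
  sample Z: M = 0.382×10⁻³
Highest index: sample C.

sample C, M = 1.80×10⁻³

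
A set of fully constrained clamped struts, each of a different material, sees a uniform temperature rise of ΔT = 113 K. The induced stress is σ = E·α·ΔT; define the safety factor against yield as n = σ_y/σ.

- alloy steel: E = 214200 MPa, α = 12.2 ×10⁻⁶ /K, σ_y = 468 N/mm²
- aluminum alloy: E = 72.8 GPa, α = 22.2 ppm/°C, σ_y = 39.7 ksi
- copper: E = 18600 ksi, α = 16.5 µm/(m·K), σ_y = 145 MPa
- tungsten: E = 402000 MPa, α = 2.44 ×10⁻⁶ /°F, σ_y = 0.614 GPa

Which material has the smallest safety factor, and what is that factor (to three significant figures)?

copper, n = 0.606

In consistent units (E in GPa, α in ×10⁻⁶/K, σ_y in MPa):
  alloy steel: E = 214.2, α = 12.2, σ_y = 468.0 → σ = 295 MPa, n = 1.58
  aluminum alloy: E = 72.80, α = 22.2, σ_y = 273.7 → σ = 183 MPa, n = 1.50
  copper: E = 128.2, α = 16.5, σ_y = 145.0 → σ = 239 MPa, n = 0.606
  tungsten: E = 402.0, α = 4.39, σ_y = 614.0 → σ = 200 MPa, n = 3.08
The minimum is copper at n = 0.606.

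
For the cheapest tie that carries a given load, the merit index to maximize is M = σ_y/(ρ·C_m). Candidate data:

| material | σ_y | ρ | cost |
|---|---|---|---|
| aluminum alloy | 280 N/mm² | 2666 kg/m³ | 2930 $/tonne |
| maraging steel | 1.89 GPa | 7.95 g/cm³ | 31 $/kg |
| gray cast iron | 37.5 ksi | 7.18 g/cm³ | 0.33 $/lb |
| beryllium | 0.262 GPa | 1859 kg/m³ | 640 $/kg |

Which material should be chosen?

gray cast iron

After converting to SI:
  aluminum alloy: σ_y = 280.0 MPa, ρ = 2666 kg/m³, cost = 2.930 $/kg
  maraging steel: σ_y = 1890 MPa, ρ = 7950 kg/m³, cost = 31.00 $/kg
  gray cast iron: σ_y = 258.6 MPa, ρ = 7180 kg/m³, cost = 0.7275 $/kg
  beryllium: σ_y = 262.0 MPa, ρ = 1859 kg/m³, cost = 640.0 $/kg
  gray cast iron: M = 49.5 kN·m per $
  aluminum alloy: M = 35.8 kN·m per $
  maraging steel: M = 7.67 kN·m per $
  beryllium: M = 0.220 kN·m per $
Highest index: gray cast iron.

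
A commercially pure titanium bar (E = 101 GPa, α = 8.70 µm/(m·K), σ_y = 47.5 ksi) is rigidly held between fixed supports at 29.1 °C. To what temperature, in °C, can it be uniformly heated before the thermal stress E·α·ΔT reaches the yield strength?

402 °C

σ_y = 47.5 ksi = 327.5 MPa.
E·α·ΔT = 327.5 MPa ⇒ ΔT = 327.5 / (101.0×10³ × 8.70×10⁻⁶) = 372.7 K.
T = 29.1 + 372.7 = 401.8 °C.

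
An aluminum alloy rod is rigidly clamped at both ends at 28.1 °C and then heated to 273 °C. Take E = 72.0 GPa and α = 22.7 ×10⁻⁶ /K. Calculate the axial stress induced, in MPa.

ΔT = 244.9 K. Constrained thermal stress σ = E·α·ΔT = 72.00×10³ MPa × 22.7×10⁻⁶ × 244.9 = 400 MPa (compressive).

400 MPa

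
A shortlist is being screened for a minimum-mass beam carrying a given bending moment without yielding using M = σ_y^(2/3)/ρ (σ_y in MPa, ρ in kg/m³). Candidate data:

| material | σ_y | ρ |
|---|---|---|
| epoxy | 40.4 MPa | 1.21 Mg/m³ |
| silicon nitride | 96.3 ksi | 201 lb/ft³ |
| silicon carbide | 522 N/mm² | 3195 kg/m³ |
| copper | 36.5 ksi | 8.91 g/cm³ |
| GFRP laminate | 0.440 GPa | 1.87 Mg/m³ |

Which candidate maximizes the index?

GFRP laminate

Convert each candidate to consistent units, then evaluate M:
  epoxy: σ_y = 40.40 MPa, ρ = 1210 kg/m³
  silicon nitride: σ_y = 664.0 MPa, ρ = 3220 kg/m³
  silicon carbide: σ_y = 522.0 MPa, ρ = 3195 kg/m³
  copper: σ_y = 251.7 MPa, ρ = 8910 kg/m³
  GFRP laminate: σ_y = 440.0 MPa, ρ = 1870 kg/m³
  GFRP laminate: M = 30.9×10⁻³
  silicon nitride: M = 23.6×10⁻³
  silicon carbide: M = 20.3×10⁻³
  epoxy: M = 9.73×10⁻³
  copper: M = 4.47×10⁻³
Highest index: GFRP laminate.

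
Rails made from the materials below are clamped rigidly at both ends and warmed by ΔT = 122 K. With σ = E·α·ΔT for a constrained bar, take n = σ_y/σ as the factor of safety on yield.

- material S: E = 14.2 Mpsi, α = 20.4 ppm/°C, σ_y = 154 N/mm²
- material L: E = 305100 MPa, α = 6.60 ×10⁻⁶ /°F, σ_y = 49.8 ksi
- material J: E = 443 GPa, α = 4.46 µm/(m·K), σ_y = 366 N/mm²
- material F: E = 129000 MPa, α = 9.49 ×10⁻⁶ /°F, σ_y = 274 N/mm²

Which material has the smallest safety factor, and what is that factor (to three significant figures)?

material S, n = 0.632

Converting E to GPa, α to ×10⁻⁶/K, σ_y to MPa, then σ and n for each:
  material S: E = 97.91, α = 20.4, σ_y = 154.0 → σ = 244 MPa, n = 0.632
  material L: E = 305.1, α = 11.9, σ_y = 343.4 → σ = 442 MPa, n = 0.776
  material J: E = 443.0, α = 4.46, σ_y = 366.0 → σ = 241 MPa, n = 1.52
  material F: E = 129.0, α = 17.1, σ_y = 274.0 → σ = 269 MPa, n = 1.02
The minimum is material S at n = 0.632.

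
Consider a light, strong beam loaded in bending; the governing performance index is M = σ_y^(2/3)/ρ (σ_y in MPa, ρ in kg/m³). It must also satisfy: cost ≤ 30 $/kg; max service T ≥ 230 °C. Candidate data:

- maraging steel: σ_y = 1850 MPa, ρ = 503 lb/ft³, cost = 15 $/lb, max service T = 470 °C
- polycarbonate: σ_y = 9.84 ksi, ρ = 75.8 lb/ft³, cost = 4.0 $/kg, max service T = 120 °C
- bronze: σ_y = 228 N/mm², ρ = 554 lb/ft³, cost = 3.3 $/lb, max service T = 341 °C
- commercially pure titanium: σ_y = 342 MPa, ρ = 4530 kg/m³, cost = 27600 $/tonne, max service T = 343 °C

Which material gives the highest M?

Screen on constraints: cost ≤ 30 $/kg; max service T ≥ 230 °C. Survivors: bronze, commercially pure titanium.
Normalizing units and computing the index:
  bronze: σ_y = 228.0 MPa, ρ = 8874 kg/m³
  commercially pure titanium: σ_y = 342.0 MPa, ρ = 4530 kg/m³
  commercially pure titanium: M = 10.8×10⁻³
  bronze: M = 4.21×10⁻³
Commercially pure titanium ranks first.

commercially pure titanium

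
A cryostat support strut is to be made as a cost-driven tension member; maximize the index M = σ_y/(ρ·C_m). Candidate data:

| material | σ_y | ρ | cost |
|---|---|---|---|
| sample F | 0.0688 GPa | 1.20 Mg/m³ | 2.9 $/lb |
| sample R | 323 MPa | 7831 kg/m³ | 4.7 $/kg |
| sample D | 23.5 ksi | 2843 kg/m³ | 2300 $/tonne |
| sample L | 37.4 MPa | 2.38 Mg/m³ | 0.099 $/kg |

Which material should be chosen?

sample L

Convert each candidate to consistent units, then evaluate M:
  sample F: σ_y = 68.80 MPa, ρ = 1200 kg/m³, cost = 6.393 $/kg
  sample R: σ_y = 323.0 MPa, ρ = 7831 kg/m³, cost = 4.700 $/kg
  sample D: σ_y = 162.0 MPa, ρ = 2843 kg/m³, cost = 2.300 $/kg
  sample L: σ_y = 37.40 MPa, ρ = 2380 kg/m³, cost = 0.09900 $/kg
  sample L: M = 159 kN·m per $
  sample D: M = 24.8 kN·m per $
  sample F: M = 8.97 kN·m per $
  sample R: M = 8.78 kN·m per $
The maximum is for sample L.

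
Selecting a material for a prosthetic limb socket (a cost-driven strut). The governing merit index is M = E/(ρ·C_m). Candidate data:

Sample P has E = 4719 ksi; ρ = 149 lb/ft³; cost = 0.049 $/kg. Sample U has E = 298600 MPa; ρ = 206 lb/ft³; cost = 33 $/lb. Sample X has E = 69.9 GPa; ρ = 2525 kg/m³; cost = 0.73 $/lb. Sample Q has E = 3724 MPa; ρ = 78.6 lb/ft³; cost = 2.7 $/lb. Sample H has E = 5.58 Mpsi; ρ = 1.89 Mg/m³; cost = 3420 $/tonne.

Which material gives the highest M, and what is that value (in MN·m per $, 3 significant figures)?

sample P, M = 278 MN·m per $

In SI units:
  sample P: E = 32.54 GPa, ρ = 2387 kg/m³, cost = 0.04900 $/kg
  sample U: E = 298.6 GPa, ρ = 3300 kg/m³, cost = 72.75 $/kg
  sample X: E = 69.90 GPa, ρ = 2525 kg/m³, cost = 1.609 $/kg
  sample Q: E = 3.724 GPa, ρ = 1259 kg/m³, cost = 5.952 $/kg
  sample H: E = 38.47 GPa, ρ = 1890 kg/m³, cost = 3.420 $/kg
  sample P: M = 278 MN·m per $
  sample X: M = 17.2 MN·m per $
  sample H: M = 5.95 MN·m per $
  sample U: M = 1.24 MN·m per $
  sample Q: M = 0.497 MN·m per $
Highest index: sample P.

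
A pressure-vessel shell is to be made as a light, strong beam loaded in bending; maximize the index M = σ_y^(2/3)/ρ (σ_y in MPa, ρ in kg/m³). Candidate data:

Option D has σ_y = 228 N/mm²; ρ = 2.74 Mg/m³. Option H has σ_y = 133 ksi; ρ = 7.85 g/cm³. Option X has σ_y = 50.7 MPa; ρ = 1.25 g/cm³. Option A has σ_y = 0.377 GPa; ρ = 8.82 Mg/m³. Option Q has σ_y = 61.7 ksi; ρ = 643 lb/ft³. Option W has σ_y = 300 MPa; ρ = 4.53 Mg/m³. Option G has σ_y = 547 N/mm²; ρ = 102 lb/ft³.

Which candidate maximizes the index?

After converting to SI:
  option D: σ_y = 228.0 MPa, ρ = 2740 kg/m³
  option H: σ_y = 917.0 MPa, ρ = 7850 kg/m³
  option X: σ_y = 50.70 MPa, ρ = 1250 kg/m³
  option A: σ_y = 377.0 MPa, ρ = 8820 kg/m³
  option Q: σ_y = 425.4 MPa, ρ = 10300 kg/m³
  option W: σ_y = 300.0 MPa, ρ = 4530 kg/m³
  option G: σ_y = 547.0 MPa, ρ = 1634 kg/m³
  option G: M = 40.9×10⁻³
  option D: M = 13.6×10⁻³
  option H: M = 12.0×10⁻³
  option X: M = 11.0×10⁻³
  option W: M = 9.89×10⁻³
  option A: M = 5.92×10⁻³
  option Q: M = 5.49×10⁻³
Option G has the largest M.

option G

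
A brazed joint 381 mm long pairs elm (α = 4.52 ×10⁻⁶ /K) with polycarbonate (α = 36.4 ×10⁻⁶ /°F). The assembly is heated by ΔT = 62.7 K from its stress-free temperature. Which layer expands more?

polycarbonate

polycarbonate: α = 36.4×10⁻⁶/°F × 9/5 = 65.5×10⁻⁶/K.
α(elm) = 4.52×10⁻⁶/K vs α(polycarbonate) = 65.5×10⁻⁶/K.
Higher α expands more for the same ΔT: polycarbonate.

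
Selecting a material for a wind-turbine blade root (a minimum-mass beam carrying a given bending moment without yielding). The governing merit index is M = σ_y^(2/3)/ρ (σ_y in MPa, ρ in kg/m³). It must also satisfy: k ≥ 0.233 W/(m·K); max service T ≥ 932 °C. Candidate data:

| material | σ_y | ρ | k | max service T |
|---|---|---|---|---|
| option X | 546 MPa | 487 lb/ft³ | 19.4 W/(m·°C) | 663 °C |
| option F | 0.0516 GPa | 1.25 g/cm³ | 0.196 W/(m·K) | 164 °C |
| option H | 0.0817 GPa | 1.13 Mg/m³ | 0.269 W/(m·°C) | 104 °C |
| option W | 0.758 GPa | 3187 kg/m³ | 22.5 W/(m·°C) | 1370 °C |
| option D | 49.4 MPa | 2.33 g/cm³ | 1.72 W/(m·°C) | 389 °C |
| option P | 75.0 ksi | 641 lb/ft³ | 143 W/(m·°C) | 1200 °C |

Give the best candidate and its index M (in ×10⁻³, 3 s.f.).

option W, M = 26.1×10⁻³

Screen on constraints: k ≥ 0.233 W/(m·K); max service T ≥ 932 °C. Survivors: option W, option P.
Putting every candidate on a common basis:
  option W: σ_y = 758.0 MPa, ρ = 3187 kg/m³
  option P: σ_y = 517.1 MPa, ρ = 10270 kg/m³
  option W: M = 26.1×10⁻³
  option P: M = 6.27×10⁻³
Option W ranks first.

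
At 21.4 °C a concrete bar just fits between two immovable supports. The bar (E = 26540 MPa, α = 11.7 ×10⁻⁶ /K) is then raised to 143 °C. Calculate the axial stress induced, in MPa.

37.8 MPa

E = 26540 MPa = 26.54 GPa.
ΔT = 121.6 K. Constrained thermal stress σ = E·α·ΔT = 26.54×10³ MPa × 11.7×10⁻⁶ × 121.6 = 37.8 MPa (compressive).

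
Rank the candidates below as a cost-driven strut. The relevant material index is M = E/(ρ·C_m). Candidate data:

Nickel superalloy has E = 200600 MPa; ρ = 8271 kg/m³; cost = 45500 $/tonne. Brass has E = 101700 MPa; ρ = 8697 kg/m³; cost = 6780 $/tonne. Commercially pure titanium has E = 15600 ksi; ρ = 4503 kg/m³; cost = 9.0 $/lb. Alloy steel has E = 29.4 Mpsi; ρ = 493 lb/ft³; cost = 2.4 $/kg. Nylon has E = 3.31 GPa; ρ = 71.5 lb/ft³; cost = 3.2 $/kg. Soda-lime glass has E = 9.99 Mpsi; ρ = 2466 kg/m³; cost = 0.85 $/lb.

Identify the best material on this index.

soda-lime glass

Convert each candidate to consistent units, then evaluate M:
  nickel superalloy: E = 200.6 GPa, ρ = 8271 kg/m³, cost = 45.50 $/kg
  brass: E = 101.7 GPa, ρ = 8697 kg/m³, cost = 6.780 $/kg
  commercially pure titanium: E = 107.6 GPa, ρ = 4503 kg/m³, cost = 19.84 $/kg
  alloy steel: E = 202.7 GPa, ρ = 7897 kg/m³, cost = 2.400 $/kg
  nylon: E = 3.310 GPa, ρ = 1145 kg/m³, cost = 3.200 $/kg
  soda-lime glass: E = 68.88 GPa, ρ = 2466 kg/m³, cost = 1.874 $/kg
  soda-lime glass: M = 14.9 MN·m per $
  alloy steel: M = 10.7 MN·m per $
  brass: M = 1.72 MN·m per $
  commercially pure titanium: M = 1.20 MN·m per $
  nylon: M = 0.903 MN·m per $
  nickel superalloy: M = 0.533 MN·m per $
The maximum is for soda-lime glass.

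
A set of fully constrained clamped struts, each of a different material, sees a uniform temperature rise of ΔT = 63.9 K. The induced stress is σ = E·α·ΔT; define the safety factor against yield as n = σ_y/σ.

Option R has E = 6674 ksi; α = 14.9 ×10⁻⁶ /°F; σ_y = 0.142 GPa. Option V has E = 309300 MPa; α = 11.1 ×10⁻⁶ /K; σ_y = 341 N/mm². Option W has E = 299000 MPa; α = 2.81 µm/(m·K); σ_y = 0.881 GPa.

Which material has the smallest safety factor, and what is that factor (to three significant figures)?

option V, n = 1.55

With everything in SI (GPa, ×10⁻⁶/K, MPa):
  option R: E = 46.02, α = 26.8, σ_y = 142.0 → σ = 78.9 MPa, n = 1.80
  option V: E = 309.3, α = 11.1, σ_y = 341.0 → σ = 219 MPa, n = 1.55
  option W: E = 299.0, α = 2.81, σ_y = 881.0 → σ = 53.7 MPa, n = 16.4
Smallest n: option V with n = 1.55.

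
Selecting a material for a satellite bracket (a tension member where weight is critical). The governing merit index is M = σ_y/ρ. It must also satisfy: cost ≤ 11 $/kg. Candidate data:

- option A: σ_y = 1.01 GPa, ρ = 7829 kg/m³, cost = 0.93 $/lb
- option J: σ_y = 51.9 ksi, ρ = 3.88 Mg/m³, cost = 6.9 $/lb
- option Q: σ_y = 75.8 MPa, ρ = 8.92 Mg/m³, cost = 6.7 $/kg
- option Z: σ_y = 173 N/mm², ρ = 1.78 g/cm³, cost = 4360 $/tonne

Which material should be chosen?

Screen on constraints: cost ≤ 11 $/kg. Survivors: option A, option Q, option Z.
In SI units:
  option A: σ_y = 1010 MPa, ρ = 7829 kg/m³
  option Q: σ_y = 75.80 MPa, ρ = 8920 kg/m³
  option Z: σ_y = 173.0 MPa, ρ = 1780 kg/m³
  option A: M = 129 kN·m/kg
  option Z: M = 97.2 kN·m/kg
  option Q: M = 8.50 kN·m/kg
Option A ranks first.

option A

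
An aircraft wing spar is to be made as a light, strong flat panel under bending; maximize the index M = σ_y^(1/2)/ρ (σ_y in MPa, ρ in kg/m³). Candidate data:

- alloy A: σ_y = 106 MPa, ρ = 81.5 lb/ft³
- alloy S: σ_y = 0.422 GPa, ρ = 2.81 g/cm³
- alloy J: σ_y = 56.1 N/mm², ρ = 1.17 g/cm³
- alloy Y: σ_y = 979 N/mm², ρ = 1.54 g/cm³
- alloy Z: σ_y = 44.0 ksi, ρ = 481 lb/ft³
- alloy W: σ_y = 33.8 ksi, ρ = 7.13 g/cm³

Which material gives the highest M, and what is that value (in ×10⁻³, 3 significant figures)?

alloy Y, M = 20.3×10⁻³

Convert each candidate to consistent units, then evaluate M:
  alloy A: σ_y = 106.0 MPa, ρ = 1306 kg/m³
  alloy S: σ_y = 422.0 MPa, ρ = 2810 kg/m³
  alloy J: σ_y = 56.10 MPa, ρ = 1170 kg/m³
  alloy Y: σ_y = 979.0 MPa, ρ = 1540 kg/m³
  alloy Z: σ_y = 303.4 MPa, ρ = 7705 kg/m³
  alloy W: σ_y = 233.0 MPa, ρ = 7130 kg/m³
  alloy Y: M = 20.3×10⁻³
  alloy A: M = 7.89×10⁻³
  alloy S: M = 7.31×10⁻³
  alloy J: M = 6.40×10⁻³
  alloy Z: M = 2.26×10⁻³
  alloy W: M = 2.14×10⁻³
The maximum is for alloy Y.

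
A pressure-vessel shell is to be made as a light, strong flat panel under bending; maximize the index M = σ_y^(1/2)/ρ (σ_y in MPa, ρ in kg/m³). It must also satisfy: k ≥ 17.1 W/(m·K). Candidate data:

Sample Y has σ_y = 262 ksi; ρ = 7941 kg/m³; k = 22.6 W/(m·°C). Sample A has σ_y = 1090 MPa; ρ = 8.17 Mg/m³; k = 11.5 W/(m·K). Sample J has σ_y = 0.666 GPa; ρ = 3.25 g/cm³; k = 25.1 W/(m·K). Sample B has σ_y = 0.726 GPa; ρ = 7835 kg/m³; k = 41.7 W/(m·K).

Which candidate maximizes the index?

Screen on constraints: k ≥ 17.1 W/(m·K). Survivors: sample Y, sample J, sample B.
After converting to SI:
  sample Y: σ_y = 1806 MPa, ρ = 7941 kg/m³
  sample J: σ_y = 666.0 MPa, ρ = 3250 kg/m³
  sample B: σ_y = 726.0 MPa, ρ = 7835 kg/m³
  sample J: M = 7.94×10⁻³
  sample Y: M = 5.35×10⁻³
  sample B: M = 3.44×10⁻³
Sample J has the largest M.

sample J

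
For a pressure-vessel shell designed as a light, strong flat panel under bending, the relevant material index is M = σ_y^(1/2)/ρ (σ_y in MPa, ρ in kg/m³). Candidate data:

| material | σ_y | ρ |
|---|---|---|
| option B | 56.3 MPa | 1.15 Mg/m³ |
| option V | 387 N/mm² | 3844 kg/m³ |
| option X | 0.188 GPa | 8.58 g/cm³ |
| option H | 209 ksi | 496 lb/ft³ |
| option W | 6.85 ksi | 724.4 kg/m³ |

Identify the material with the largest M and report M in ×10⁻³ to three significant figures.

option W, M = 9.49×10⁻³

After converting to SI:
  option B: σ_y = 56.30 MPa, ρ = 1150 kg/m³
  option V: σ_y = 387.0 MPa, ρ = 3844 kg/m³
  option X: σ_y = 188.0 MPa, ρ = 8580 kg/m³
  option H: σ_y = 1441 MPa, ρ = 7945 kg/m³
  option W: σ_y = 47.23 MPa, ρ = 724.4 kg/m³
  option W: M = 9.49×10⁻³
  option B: M = 6.52×10⁻³
  option V: M = 5.12×10⁻³
  option H: M = 4.78×10⁻³
  option X: M = 1.60×10⁻³
Option W has the largest M.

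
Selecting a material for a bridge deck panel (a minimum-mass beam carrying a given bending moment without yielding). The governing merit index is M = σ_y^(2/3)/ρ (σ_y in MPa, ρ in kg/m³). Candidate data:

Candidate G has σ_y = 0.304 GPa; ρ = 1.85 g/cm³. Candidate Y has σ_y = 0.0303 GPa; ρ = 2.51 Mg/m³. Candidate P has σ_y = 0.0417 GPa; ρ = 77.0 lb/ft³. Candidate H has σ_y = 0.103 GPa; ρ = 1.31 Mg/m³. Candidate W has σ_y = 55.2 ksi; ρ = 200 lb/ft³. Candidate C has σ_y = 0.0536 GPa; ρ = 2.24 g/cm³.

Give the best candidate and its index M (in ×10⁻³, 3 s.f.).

Normalizing units and computing the index:
  candidate G: σ_y = 304.0 MPa, ρ = 1850 kg/m³
  candidate Y: σ_y = 30.30 MPa, ρ = 2510 kg/m³
  candidate P: σ_y = 41.70 MPa, ρ = 1233 kg/m³
  candidate H: σ_y = 103.0 MPa, ρ = 1310 kg/m³
  candidate W: σ_y = 380.6 MPa, ρ = 3204 kg/m³
  candidate C: σ_y = 53.60 MPa, ρ = 2240 kg/m³
  candidate G: M = 24.4×10⁻³
  candidate H: M = 16.8×10⁻³
  candidate W: M = 16.4×10⁻³
  candidate P: M = 9.75×10⁻³
  candidate C: M = 6.35×10⁻³
  candidate Y: M = 3.87×10⁻³
The maximum is for candidate G.

candidate G, M = 24.4×10⁻³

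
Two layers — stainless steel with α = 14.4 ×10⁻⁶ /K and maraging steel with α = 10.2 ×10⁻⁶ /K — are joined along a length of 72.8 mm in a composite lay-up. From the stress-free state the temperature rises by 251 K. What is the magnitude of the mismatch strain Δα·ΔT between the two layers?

Δα = |14.4 − 10.2|×10⁻⁶/K = 4.20×10⁻⁶/K.
Mismatch strain = Δα·ΔT = 4.20×10⁻⁶ × 251.0 = 1.05×10⁻³.

1.05×10⁻³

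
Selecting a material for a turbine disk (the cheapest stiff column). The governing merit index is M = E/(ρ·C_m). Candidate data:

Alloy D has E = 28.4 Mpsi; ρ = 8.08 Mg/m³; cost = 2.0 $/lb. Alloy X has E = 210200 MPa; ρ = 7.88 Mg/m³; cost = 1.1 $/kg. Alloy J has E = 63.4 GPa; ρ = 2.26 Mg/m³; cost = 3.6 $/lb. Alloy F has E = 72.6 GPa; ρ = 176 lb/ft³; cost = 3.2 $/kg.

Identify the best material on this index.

After converting to SI:
  alloy D: E = 195.8 GPa, ρ = 8080 kg/m³, cost = 4.409 $/kg
  alloy X: E = 210.2 GPa, ρ = 7880 kg/m³, cost = 1.100 $/kg
  alloy J: E = 63.40 GPa, ρ = 2260 kg/m³, cost = 7.937 $/kg
  alloy F: E = 72.60 GPa, ρ = 2819 kg/m³, cost = 3.200 $/kg
  alloy X: M = 24.3 MN·m per $
  alloy F: M = 8.05 MN·m per $
  alloy D: M = 5.50 MN·m per $
  alloy J: M = 3.53 MN·m per $
Alloy X ranks first.

alloy X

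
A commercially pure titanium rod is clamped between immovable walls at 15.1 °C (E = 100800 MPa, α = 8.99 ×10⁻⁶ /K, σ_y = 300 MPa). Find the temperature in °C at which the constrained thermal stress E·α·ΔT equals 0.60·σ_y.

E = 100800 MPa = 100.8 GPa.
E·α·ΔT = 180.0 MPa ⇒ ΔT = 180.0 / (100.8×10³ × 8.99×10⁻⁶) = 198.6 K.
T = 15.1 + 198.6 = 213.7 °C.

214 °C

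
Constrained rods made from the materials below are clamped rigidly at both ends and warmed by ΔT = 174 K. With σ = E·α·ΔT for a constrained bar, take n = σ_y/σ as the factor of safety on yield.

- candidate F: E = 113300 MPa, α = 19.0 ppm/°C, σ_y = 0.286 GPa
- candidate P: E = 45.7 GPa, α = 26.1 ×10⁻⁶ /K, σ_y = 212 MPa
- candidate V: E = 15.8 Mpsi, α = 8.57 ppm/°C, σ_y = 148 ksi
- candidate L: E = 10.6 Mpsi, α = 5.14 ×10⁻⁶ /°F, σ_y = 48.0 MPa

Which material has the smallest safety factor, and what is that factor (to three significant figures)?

candidate L, n = 0.408

Per material, after unit conversion:
  candidate F: E = 113.3, α = 19.0, σ_y = 286.0 → σ = 375 MPa, n = 0.764
  candidate P: E = 45.70, α = 26.1, σ_y = 212.0 → σ = 208 MPa, n = 1.02
  candidate V: E = 108.9, α = 8.57, σ_y = 1020 → σ = 162 MPa, n = 6.28
  candidate L: E = 73.08, α = 9.25, σ_y = 48.00 → σ = 118 MPa, n = 0.408
Smallest n: candidate L with n = 0.408.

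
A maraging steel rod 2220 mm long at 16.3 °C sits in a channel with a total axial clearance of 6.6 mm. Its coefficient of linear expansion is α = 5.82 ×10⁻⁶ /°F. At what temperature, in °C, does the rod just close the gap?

α = 5.82×10⁻⁶/°F × 9/5 = 10.5×10⁻⁶/K.
α·L₀·ΔT = 6.6 mm ⇒ ΔT = 6.6 / (10.5×10⁻⁶ × 2220.0) = 283.8 K.
T = 16.3 + 283.8 = 300.1 °C.

300 °C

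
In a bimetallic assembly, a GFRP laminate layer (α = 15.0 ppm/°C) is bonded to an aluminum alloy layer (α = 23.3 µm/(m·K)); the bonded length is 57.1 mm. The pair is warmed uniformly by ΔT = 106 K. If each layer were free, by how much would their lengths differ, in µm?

50.2 µm

Δα = |15.0 − 23.3|×10⁻⁶/K = 8.30×10⁻⁶/K.
ΔL_mismatch = Δα·L·ΔT = 8.30×10⁻⁶ × 57.1 mm × 106.0 K = 50.2 µm.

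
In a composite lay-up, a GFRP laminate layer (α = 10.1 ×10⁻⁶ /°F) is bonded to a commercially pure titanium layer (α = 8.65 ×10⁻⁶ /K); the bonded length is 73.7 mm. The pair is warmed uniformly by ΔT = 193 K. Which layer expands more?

GFRP laminate: α = 10.1×10⁻⁶/°F × 9/5 = 18.2×10⁻⁶/K.
α(GFRP laminate) = 18.2×10⁻⁶/K vs α(commercially pure titanium) = 8.65×10⁻⁶/K.
Higher α expands more for the same ΔT: GFRP laminate.

GFRP laminate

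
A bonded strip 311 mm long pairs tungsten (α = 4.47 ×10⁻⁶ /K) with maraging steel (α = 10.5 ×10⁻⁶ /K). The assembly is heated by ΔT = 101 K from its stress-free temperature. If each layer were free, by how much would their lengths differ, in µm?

189 µm

Δα = |4.47 − 10.5|×10⁻⁶/K = 6.03×10⁻⁶/K.
ΔL_mismatch = Δα·L·ΔT = 6.03×10⁻⁶ × 311.0 mm × 101.0 K = 189 µm.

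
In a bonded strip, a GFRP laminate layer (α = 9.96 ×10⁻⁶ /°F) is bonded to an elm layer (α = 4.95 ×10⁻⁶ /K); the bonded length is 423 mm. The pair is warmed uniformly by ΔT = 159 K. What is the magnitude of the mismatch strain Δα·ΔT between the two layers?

2.06×10⁻³

GFRP laminate: α = 9.96×10⁻⁶/°F × 9/5 = 17.9×10⁻⁶/K.
Δα = |17.9 − 4.95|×10⁻⁶/K = 13.0×10⁻⁶/K.
Mismatch strain = Δα·ΔT = 13.0×10⁻⁶ × 159.0 = 2.06×10⁻³.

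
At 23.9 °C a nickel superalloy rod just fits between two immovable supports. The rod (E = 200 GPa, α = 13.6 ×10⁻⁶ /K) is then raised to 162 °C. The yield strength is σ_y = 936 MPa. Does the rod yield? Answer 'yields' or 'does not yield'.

does not yield

ΔT = 138.1 K. Constrained thermal stress σ = E·α·ΔT = 200.0×10³ MPa × 13.6×10⁻⁶ × 138.1 = 376 MPa (compressive).
Compare to σ_y = 936 MPa: σ < σ_y, so it does not yield.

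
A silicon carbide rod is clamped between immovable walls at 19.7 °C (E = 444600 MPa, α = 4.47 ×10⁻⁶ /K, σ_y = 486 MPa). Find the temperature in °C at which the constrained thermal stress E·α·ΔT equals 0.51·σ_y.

E = 444600 MPa = 444.6 GPa.
E·α·ΔT = 247.9 MPa ⇒ ΔT = 247.9 / (444.6×10³ × 4.47×10⁻⁶) = 124.7 K.
T = 19.7 + 124.7 = 144.4 °C.

144 °C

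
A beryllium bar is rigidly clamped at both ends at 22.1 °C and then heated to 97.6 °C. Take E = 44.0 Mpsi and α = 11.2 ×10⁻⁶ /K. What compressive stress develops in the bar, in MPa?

E = 44.0 Mpsi = 303.4 GPa.
ΔT = 75.50 K. Constrained thermal stress σ = E·α·ΔT = 303.4×10³ MPa × 11.2×10⁻⁶ × 75.50 = 257 MPa (compressive).

257 MPa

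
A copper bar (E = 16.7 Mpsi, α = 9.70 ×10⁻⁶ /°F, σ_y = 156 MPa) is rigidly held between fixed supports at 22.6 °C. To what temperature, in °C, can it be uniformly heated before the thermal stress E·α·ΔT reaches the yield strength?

E = 16.7 Mpsi = 115.1 GPa.
α = 9.70×10⁻⁶/°F × 9/5 = 17.5×10⁻⁶/K.
E·α·ΔT = 156.0 MPa ⇒ ΔT = 156.0 / (115.1×10³ × 17.5×10⁻⁶) = 77.60 K.
T = 22.6 + 77.60 = 100.2 °C.

100 °C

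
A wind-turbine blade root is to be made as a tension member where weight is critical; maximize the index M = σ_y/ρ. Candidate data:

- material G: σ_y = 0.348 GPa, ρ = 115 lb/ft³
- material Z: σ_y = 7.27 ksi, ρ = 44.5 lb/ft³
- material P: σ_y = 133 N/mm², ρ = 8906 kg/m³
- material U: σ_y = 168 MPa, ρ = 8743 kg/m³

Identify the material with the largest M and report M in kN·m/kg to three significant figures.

Normalizing units and computing the index:
  material G: σ_y = 348.0 MPa, ρ = 1842 kg/m³
  material Z: σ_y = 50.12 MPa, ρ = 712.8 kg/m³
  material P: σ_y = 133.0 MPa, ρ = 8906 kg/m³
  material U: σ_y = 168.0 MPa, ρ = 8743 kg/m³
  material G: M = 189 kN·m/kg
  material Z: M = 70.3 kN·m/kg
  material U: M = 19.2 kN·m/kg
  material P: M = 14.9 kN·m/kg
Highest index: material G.

material G, M = 189 kN·m/kg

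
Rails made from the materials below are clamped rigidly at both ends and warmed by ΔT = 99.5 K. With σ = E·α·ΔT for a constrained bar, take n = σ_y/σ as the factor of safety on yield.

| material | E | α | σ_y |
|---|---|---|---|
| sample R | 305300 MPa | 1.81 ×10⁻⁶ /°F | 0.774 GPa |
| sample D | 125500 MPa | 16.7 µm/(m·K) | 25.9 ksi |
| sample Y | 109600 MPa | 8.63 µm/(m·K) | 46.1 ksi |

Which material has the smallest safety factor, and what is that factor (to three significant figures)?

sample D, n = 0.856

Per material, after unit conversion:
  sample R: E = 305.3, α = 3.26, σ_y = 774.0 → σ = 99.0 MPa, n = 7.82
  sample D: E = 125.5, α = 16.7, σ_y = 178.6 → σ = 209 MPa, n = 0.856
  sample Y: E = 109.6, α = 8.63, σ_y = 317.8 → σ = 94.1 MPa, n = 3.38
Smallest n: sample D with n = 0.856.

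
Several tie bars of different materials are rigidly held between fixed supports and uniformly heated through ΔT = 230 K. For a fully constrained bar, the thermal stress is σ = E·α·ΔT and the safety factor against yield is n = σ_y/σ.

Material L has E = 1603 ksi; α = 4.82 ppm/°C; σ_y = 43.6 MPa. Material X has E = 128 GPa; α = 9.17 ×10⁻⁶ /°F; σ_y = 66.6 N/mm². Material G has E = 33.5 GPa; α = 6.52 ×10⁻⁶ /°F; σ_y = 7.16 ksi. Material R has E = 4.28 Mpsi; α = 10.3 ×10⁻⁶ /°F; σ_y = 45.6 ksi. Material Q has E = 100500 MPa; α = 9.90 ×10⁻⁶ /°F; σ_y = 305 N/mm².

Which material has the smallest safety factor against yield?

With everything in SI (GPa, ×10⁻⁶/K, MPa):
  material L: E = 11.05, α = 4.82, σ_y = 43.60 → σ = 12.3 MPa, n = 3.56
  material X: E = 128.0, α = 16.5, σ_y = 66.60 → σ = 486 MPa, n = 0.137
  material G: E = 33.50, α = 11.7, σ_y = 49.37 → σ = 90.4 MPa, n = 0.546
  material R: E = 29.51, α = 18.5, σ_y = 314.4 → σ = 126 MPa, n = 2.50
  material Q: E = 100.5, α = 17.8, σ_y = 305.0 → σ = 412 MPa, n = 0.740
Smallest n: material X with n = 0.137.

material X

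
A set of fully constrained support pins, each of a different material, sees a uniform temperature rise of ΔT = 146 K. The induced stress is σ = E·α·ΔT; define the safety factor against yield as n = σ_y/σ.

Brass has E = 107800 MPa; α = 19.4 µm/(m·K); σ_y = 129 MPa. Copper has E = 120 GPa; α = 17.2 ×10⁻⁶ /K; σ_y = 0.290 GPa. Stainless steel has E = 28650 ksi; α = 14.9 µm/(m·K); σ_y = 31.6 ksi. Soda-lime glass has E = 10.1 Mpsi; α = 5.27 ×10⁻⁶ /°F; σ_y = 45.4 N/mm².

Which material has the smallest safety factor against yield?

Per material, after unit conversion:
  brass: E = 107.8, α = 19.4, σ_y = 129.0 → σ = 305 MPa, n = 0.422
  copper: E = 120.0, α = 17.2, σ_y = 290.0 → σ = 301 MPa, n = 0.962
  stainless steel: E = 197.5, α = 14.9, σ_y = 217.9 → σ = 430 MPa, n = 0.507
  soda-lime glass: E = 69.64, α = 9.49, σ_y = 45.40 → σ = 96.4 MPa, n = 0.471
The minimum is brass at n = 0.422.

brass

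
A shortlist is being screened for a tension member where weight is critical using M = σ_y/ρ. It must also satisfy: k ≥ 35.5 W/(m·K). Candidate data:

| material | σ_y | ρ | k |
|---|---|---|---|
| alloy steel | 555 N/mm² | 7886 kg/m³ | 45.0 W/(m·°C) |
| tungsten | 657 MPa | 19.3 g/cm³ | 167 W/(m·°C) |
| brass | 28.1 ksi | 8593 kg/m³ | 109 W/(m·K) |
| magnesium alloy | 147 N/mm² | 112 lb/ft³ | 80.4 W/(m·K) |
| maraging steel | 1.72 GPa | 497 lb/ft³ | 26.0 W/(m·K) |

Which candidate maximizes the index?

Screen on constraints: k ≥ 35.5 W/(m·K). Survivors: alloy steel, tungsten, brass, magnesium alloy.
Putting every candidate on a common basis:
  alloy steel: σ_y = 555.0 MPa, ρ = 7886 kg/m³
  tungsten: σ_y = 657.0 MPa, ρ = 19300 kg/m³
  brass: σ_y = 193.7 MPa, ρ = 8593 kg/m³
  magnesium alloy: σ_y = 147.0 MPa, ρ = 1794 kg/m³
  magnesium alloy: M = 81.9 kN·m/kg
  alloy steel: M = 70.4 kN·m/kg
  tungsten: M = 34.0 kN·m/kg
  brass: M = 22.5 kN·m/kg
Magnesium alloy ranks first.

magnesium alloy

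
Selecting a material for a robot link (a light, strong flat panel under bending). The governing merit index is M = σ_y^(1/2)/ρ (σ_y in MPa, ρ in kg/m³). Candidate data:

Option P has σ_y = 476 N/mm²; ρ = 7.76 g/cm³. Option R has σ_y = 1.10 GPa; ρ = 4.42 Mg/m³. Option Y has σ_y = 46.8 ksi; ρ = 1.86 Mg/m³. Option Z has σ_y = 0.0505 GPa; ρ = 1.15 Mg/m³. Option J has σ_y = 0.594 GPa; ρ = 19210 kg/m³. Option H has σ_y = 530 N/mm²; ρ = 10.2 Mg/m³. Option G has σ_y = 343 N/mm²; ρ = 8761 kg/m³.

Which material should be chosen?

After converting to SI:
  option P: σ_y = 476.0 MPa, ρ = 7760 kg/m³
  option R: σ_y = 1100 MPa, ρ = 4420 kg/m³
  option Y: σ_y = 322.7 MPa, ρ = 1860 kg/m³
  option Z: σ_y = 50.50 MPa, ρ = 1150 kg/m³
  option J: σ_y = 594.0 MPa, ρ = 19210 kg/m³
  option H: σ_y = 530.0 MPa, ρ = 10200 kg/m³
  option G: σ_y = 343.0 MPa, ρ = 8761 kg/m³
  option Y: M = 9.66×10⁻³
  option R: M = 7.50×10⁻³
  option Z: M = 6.18×10⁻³
  option P: M = 2.81×10⁻³
  option H: M = 2.26×10⁻³
  option G: M = 2.11×10⁻³
  option J: M = 1.27×10⁻³
Option Y ranks first.

option Y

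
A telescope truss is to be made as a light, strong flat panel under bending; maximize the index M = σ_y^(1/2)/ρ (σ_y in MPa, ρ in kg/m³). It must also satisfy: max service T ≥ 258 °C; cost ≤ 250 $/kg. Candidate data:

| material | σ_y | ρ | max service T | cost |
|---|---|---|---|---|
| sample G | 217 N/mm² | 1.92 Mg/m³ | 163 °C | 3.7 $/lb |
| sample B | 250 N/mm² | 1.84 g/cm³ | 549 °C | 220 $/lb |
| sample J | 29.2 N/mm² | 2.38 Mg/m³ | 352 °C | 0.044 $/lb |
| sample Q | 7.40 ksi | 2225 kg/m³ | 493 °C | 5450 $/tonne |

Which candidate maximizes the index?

Screen on constraints: max service T ≥ 258 °C; cost ≤ 250 $/kg. Survivors: sample J, sample Q.
Putting every candidate on a common basis:
  sample J: σ_y = 29.20 MPa, ρ = 2380 kg/m³
  sample Q: σ_y = 51.02 MPa, ρ = 2225 kg/m³
  sample Q: M = 3.21×10⁻³
  sample J: M = 2.27×10⁻³
Highest index: sample Q.

sample Q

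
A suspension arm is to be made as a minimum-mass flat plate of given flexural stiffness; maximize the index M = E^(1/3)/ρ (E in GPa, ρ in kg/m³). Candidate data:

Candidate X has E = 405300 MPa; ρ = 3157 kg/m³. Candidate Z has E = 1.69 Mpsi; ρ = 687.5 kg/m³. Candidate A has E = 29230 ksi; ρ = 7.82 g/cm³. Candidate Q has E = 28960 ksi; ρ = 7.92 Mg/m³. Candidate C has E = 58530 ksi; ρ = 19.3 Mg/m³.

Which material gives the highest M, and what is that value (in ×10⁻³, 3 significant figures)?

candidate Z, M = 3.30×10⁻³

In SI units:
  candidate X: E = 405.3 GPa, ρ = 3157 kg/m³
  candidate Z: E = 11.65 GPa, ρ = 687.5 kg/m³
  candidate A: E = 201.5 GPa, ρ = 7820 kg/m³
  candidate Q: E = 199.7 GPa, ρ = 7920 kg/m³
  candidate C: E = 403.6 GPa, ρ = 19300 kg/m³
  candidate Z: M = 3.30×10⁻³
  candidate X: M = 2.34×10⁻³
  candidate A: M = 0.750×10⁻³
  candidate Q: M = 0.738×10⁻³
  candidate C: M = 0.383×10⁻³
Candidate Z has the largest M.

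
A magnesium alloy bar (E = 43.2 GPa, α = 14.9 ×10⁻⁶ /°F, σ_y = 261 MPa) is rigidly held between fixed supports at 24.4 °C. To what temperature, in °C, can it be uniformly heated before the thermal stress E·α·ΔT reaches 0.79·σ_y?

202 °C

α = 14.9×10⁻⁶/°F × 9/5 = 26.8×10⁻⁶/K.
E·α·ΔT = 206.2 MPa ⇒ ΔT = 206.2 / (43.20×10³ × 26.8×10⁻⁶) = 178.0 K.
T = 24.4 + 178.0 = 202.4 °C.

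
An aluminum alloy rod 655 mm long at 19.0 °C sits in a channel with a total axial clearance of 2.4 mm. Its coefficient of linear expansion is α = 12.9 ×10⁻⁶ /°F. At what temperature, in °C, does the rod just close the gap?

177 °C

α = 12.9×10⁻⁶/°F × 9/5 = 23.2×10⁻⁶/K.
α·L₀·ΔT = 2.4 mm ⇒ ΔT = 2.4 / (23.2×10⁻⁶ × 655.0) = 157.8 K.
T = 19.0 + 157.8 = 176.8 °C.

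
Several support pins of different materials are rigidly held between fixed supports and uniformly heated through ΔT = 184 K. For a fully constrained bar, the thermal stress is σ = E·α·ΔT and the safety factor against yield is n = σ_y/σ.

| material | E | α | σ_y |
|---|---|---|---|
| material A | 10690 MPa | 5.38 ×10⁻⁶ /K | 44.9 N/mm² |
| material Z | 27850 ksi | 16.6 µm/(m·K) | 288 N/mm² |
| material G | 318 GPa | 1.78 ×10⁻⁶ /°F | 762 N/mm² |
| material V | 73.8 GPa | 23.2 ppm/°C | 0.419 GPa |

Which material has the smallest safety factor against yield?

Per material, after unit conversion:
  material A: E = 10.69, α = 5.38, σ_y = 44.90 → σ = 10.6 MPa, n = 4.24
  material Z: E = 192.0, α = 16.6, σ_y = 288.0 → σ = 587 MPa, n = 0.491
  material G: E = 318.0, α = 3.20, σ_y = 762.0 → σ = 187 MPa, n = 4.06
  material V: E = 73.80, α = 23.2, σ_y = 419.0 → σ = 315 MPa, n = 1.33
The minimum is material Z at n = 0.491.

material Z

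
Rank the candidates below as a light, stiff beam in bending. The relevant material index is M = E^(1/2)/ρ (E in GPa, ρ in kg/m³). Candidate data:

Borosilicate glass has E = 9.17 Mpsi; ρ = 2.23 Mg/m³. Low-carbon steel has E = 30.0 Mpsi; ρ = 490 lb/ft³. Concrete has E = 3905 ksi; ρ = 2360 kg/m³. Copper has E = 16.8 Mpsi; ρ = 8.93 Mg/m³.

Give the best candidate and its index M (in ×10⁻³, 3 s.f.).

borosilicate glass, M = 3.57×10⁻³

After converting to SI:
  borosilicate glass: E = 63.22 GPa, ρ = 2230 kg/m³
  low-carbon steel: E = 206.8 GPa, ρ = 7849 kg/m³
  concrete: E = 26.92 GPa, ρ = 2360 kg/m³
  copper: E = 115.8 GPa, ρ = 8930 kg/m³
  borosilicate glass: M = 3.57×10⁻³
  concrete: M = 2.20×10⁻³
  low-carbon steel: M = 1.83×10⁻³
  copper: M = 1.21×10⁻³
Borosilicate glass has the largest M.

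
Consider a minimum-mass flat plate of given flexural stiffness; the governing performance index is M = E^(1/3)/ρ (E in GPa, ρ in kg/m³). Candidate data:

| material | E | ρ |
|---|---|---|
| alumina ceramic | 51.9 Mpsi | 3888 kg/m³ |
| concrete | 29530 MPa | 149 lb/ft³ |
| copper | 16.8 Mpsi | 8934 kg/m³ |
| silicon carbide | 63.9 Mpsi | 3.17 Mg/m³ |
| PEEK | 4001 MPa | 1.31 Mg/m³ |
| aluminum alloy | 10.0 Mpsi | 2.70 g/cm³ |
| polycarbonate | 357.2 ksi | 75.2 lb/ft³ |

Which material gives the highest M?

Normalizing units and computing the index:
  alumina ceramic: E = 357.8 GPa, ρ = 3888 kg/m³
  concrete: E = 29.53 GPa, ρ = 2387 kg/m³
  copper: E = 115.8 GPa, ρ = 8934 kg/m³
  silicon carbide: E = 440.6 GPa, ρ = 3170 kg/m³
  PEEK: E = 4.001 GPa, ρ = 1310 kg/m³
  aluminum alloy: E = 68.95 GPa, ρ = 2700 kg/m³
  polycarbonate: E = 2.463 GPa, ρ = 1205 kg/m³
  silicon carbide: M = 2.40×10⁻³
  alumina ceramic: M = 1.83×10⁻³
  aluminum alloy: M = 1.52×10⁻³
  concrete: M = 1.30×10⁻³
  PEEK: M = 1.21×10⁻³
  polycarbonate: M = 1.12×10⁻³
  copper: M = 0.546×10⁻³
Silicon carbide ranks first.

silicon carbide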